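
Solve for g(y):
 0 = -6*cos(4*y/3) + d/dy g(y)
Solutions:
 g(y) = C1 + 9*sin(4*y/3)/2


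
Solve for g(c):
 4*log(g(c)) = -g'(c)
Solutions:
 li(g(c)) = C1 - 4*c


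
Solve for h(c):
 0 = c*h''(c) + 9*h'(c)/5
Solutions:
 h(c) = C1 + C2/c^(4/5)


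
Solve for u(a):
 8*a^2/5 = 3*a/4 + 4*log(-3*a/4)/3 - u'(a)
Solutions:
 u(a) = C1 - 8*a^3/15 + 3*a^2/8 + 4*a*log(-a)/3 + 4*a*(-2*log(2) - 1 + log(3))/3


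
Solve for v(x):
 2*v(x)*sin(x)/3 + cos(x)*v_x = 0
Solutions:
 v(x) = C1*cos(x)^(2/3)


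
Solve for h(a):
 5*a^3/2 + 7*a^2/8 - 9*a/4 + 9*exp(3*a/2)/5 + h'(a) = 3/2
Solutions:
 h(a) = C1 - 5*a^4/8 - 7*a^3/24 + 9*a^2/8 + 3*a/2 - 6*exp(3*a/2)/5


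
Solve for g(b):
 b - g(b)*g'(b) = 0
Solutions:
 g(b) = -sqrt(C1 + b^2)
 g(b) = sqrt(C1 + b^2)


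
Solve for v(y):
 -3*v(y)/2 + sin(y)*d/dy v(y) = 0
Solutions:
 v(y) = C1*(cos(y) - 1)^(3/4)/(cos(y) + 1)^(3/4)


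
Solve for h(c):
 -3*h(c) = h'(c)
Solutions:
 h(c) = C1*exp(-3*c)


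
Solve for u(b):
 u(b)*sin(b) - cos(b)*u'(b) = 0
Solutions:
 u(b) = C1/cos(b)


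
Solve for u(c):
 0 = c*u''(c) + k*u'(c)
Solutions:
 u(c) = C1 + c^(1 - re(k))*(C2*sin(log(c)*Abs(im(k))) + C3*cos(log(c)*im(k)))


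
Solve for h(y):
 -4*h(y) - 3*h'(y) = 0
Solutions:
 h(y) = C1*exp(-4*y/3)


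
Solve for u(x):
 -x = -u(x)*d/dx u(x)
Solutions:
 u(x) = -sqrt(C1 + x^2)
 u(x) = sqrt(C1 + x^2)


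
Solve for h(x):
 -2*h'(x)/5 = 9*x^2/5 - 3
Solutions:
 h(x) = C1 - 3*x^3/2 + 15*x/2


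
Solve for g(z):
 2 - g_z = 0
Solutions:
 g(z) = C1 + 2*z


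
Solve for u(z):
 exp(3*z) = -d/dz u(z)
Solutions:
 u(z) = C1 - exp(3*z)/3


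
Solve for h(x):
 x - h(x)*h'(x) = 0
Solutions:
 h(x) = -sqrt(C1 + x^2)
 h(x) = sqrt(C1 + x^2)


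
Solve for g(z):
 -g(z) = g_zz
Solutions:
 g(z) = C1*sin(z) + C2*cos(z)


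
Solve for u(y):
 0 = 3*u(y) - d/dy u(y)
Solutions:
 u(y) = C1*exp(3*y)


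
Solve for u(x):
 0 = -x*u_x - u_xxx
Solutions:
 u(x) = C1 + Integral(C2*airyai(-x) + C3*airybi(-x), x)


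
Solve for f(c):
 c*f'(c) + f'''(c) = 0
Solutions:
 f(c) = C1 + Integral(C2*airyai(-c) + C3*airybi(-c), c)


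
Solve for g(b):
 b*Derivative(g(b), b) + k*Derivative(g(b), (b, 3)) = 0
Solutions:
 g(b) = C1 + Integral(C2*airyai(b*(-1/k)^(1/3)) + C3*airybi(b*(-1/k)^(1/3)), b)


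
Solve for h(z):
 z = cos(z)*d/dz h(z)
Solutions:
 h(z) = C1 + Integral(z/cos(z), z)


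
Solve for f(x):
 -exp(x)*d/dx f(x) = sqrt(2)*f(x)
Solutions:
 f(x) = C1*exp(sqrt(2)*exp(-x))


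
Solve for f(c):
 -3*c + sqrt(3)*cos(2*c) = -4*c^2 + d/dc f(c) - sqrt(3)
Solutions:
 f(c) = C1 + 4*c^3/3 - 3*c^2/2 + sqrt(3)*(c + sin(c)*cos(c))


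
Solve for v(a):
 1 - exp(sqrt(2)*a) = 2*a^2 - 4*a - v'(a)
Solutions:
 v(a) = C1 + 2*a^3/3 - 2*a^2 - a + sqrt(2)*exp(sqrt(2)*a)/2


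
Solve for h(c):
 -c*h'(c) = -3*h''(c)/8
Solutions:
 h(c) = C1 + C2*erfi(2*sqrt(3)*c/3)


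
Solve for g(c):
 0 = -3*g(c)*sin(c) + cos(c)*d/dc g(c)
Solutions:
 g(c) = C1/cos(c)^3


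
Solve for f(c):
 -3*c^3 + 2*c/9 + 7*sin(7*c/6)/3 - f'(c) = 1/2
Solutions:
 f(c) = C1 - 3*c^4/4 + c^2/9 - c/2 - 2*cos(7*c/6)


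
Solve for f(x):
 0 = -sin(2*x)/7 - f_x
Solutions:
 f(x) = C1 + cos(2*x)/14


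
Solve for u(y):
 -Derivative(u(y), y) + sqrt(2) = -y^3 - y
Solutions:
 u(y) = C1 + y^4/4 + y^2/2 + sqrt(2)*y


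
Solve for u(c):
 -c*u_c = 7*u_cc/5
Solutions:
 u(c) = C1 + C2*erf(sqrt(70)*c/14)


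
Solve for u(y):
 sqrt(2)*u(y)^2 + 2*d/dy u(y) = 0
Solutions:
 u(y) = 2/(C1 + sqrt(2)*y)


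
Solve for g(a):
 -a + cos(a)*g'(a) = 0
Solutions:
 g(a) = C1 + Integral(a/cos(a), a)


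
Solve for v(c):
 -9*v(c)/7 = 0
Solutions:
 v(c) = 0


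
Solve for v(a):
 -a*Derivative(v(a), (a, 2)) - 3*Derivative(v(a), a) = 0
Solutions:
 v(a) = C1 + C2/a^2


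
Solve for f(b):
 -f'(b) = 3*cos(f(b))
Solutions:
 f(b) = pi - asin((C1 + exp(6*b))/(C1 - exp(6*b)))
 f(b) = asin((C1 + exp(6*b))/(C1 - exp(6*b)))


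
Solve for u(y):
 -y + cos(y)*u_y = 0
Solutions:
 u(y) = C1 + Integral(y/cos(y), y)


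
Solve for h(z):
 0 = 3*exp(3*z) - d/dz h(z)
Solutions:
 h(z) = C1 + exp(3*z)


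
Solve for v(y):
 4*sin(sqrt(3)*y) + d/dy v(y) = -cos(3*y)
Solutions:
 v(y) = C1 - sin(3*y)/3 + 4*sqrt(3)*cos(sqrt(3)*y)/3


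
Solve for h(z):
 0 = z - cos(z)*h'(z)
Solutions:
 h(z) = C1 + Integral(z/cos(z), z)


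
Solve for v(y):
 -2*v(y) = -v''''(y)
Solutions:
 v(y) = C1*exp(-2^(1/4)*y) + C2*exp(2^(1/4)*y) + C3*sin(2^(1/4)*y) + C4*cos(2^(1/4)*y)


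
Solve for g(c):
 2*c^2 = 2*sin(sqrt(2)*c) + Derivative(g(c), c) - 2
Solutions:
 g(c) = C1 + 2*c^3/3 + 2*c + sqrt(2)*cos(sqrt(2)*c)


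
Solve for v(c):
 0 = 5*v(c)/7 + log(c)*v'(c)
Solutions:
 v(c) = C1*exp(-5*li(c)/7)


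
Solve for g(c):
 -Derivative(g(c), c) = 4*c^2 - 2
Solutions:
 g(c) = C1 - 4*c^3/3 + 2*c


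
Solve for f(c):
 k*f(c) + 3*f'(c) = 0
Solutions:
 f(c) = C1*exp(-c*k/3)


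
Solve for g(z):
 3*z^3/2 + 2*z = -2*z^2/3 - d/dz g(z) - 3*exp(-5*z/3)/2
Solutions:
 g(z) = C1 - 3*z^4/8 - 2*z^3/9 - z^2 + 9*exp(-5*z/3)/10


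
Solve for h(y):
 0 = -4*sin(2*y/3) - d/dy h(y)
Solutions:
 h(y) = C1 + 6*cos(2*y/3)


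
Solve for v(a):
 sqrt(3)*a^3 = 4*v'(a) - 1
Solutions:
 v(a) = C1 + sqrt(3)*a^4/16 + a/4


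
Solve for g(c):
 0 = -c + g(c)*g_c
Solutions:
 g(c) = -sqrt(C1 + c^2)
 g(c) = sqrt(C1 + c^2)


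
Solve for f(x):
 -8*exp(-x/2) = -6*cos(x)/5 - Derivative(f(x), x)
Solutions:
 f(x) = C1 - 6*sin(x)/5 - 16*exp(-x/2)


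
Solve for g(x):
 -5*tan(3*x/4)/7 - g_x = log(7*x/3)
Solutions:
 g(x) = C1 - x*log(x) - x*log(7) + x + x*log(3) + 20*log(cos(3*x/4))/21


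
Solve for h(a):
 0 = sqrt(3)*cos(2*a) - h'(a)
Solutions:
 h(a) = C1 + sqrt(3)*sin(2*a)/2


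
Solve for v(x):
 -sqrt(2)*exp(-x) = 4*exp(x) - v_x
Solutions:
 v(x) = C1 + 4*exp(x) - sqrt(2)*exp(-x)


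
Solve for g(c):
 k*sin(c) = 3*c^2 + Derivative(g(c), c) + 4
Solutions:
 g(c) = C1 - c^3 - 4*c - k*cos(c)


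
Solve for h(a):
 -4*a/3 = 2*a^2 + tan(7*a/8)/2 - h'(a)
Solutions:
 h(a) = C1 + 2*a^3/3 + 2*a^2/3 - 4*log(cos(7*a/8))/7


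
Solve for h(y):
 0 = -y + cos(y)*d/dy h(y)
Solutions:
 h(y) = C1 + Integral(y/cos(y), y)


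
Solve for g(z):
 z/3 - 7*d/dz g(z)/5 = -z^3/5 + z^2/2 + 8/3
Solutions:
 g(z) = C1 + z^4/28 - 5*z^3/42 + 5*z^2/42 - 40*z/21


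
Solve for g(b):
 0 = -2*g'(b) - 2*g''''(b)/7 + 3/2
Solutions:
 g(b) = C1 + C4*exp(-7^(1/3)*b) + 3*b/4 + (C2*sin(sqrt(3)*7^(1/3)*b/2) + C3*cos(sqrt(3)*7^(1/3)*b/2))*exp(7^(1/3)*b/2)


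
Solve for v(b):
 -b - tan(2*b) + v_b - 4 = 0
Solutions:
 v(b) = C1 + b^2/2 + 4*b - log(cos(2*b))/2


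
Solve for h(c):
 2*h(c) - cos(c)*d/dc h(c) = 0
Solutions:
 h(c) = C1*(sin(c) + 1)/(sin(c) - 1)


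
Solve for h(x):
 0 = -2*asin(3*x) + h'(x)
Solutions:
 h(x) = C1 + 2*x*asin(3*x) + 2*sqrt(1 - 9*x^2)/3


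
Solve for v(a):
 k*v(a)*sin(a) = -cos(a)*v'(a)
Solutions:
 v(a) = C1*exp(k*log(cos(a)))


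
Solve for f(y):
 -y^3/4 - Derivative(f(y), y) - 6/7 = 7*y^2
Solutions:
 f(y) = C1 - y^4/16 - 7*y^3/3 - 6*y/7


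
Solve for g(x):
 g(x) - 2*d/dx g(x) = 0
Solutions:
 g(x) = C1*exp(x/2)


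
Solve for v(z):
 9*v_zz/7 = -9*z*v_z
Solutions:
 v(z) = C1 + C2*erf(sqrt(14)*z/2)


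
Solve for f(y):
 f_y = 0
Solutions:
 f(y) = C1


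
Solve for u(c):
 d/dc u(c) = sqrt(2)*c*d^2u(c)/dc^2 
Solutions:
 u(c) = C1 + C2*c^(sqrt(2)/2 + 1)


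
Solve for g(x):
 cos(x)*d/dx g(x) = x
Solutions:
 g(x) = C1 + Integral(x/cos(x), x)


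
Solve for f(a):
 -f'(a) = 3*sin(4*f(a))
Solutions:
 f(a) = -acos((-C1 - exp(24*a))/(C1 - exp(24*a)))/4 + pi/2
 f(a) = acos((-C1 - exp(24*a))/(C1 - exp(24*a)))/4


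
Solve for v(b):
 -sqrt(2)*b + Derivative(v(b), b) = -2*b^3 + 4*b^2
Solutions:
 v(b) = C1 - b^4/2 + 4*b^3/3 + sqrt(2)*b^2/2


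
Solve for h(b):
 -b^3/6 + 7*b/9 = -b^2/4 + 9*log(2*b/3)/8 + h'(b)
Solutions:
 h(b) = C1 - b^4/24 + b^3/12 + 7*b^2/18 - 9*b*log(b)/8 - 9*b*log(2)/8 + 9*b/8 + 9*b*log(3)/8


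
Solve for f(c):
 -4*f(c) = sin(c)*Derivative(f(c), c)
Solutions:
 f(c) = C1*(cos(c)^2 + 2*cos(c) + 1)/(cos(c)^2 - 2*cos(c) + 1)


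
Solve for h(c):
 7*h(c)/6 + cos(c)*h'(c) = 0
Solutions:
 h(c) = C1*(sin(c) - 1)^(7/12)/(sin(c) + 1)^(7/12)


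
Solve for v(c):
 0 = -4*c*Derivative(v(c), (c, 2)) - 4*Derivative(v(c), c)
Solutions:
 v(c) = C1 + C2*log(c)


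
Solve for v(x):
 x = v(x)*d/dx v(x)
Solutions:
 v(x) = -sqrt(C1 + x^2)
 v(x) = sqrt(C1 + x^2)


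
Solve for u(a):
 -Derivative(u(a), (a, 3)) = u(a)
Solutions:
 u(a) = C3*exp(-a) + (C1*sin(sqrt(3)*a/2) + C2*cos(sqrt(3)*a/2))*exp(a/2)


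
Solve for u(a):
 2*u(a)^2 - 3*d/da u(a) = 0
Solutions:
 u(a) = -3/(C1 + 2*a)


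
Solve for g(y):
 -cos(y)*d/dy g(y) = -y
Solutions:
 g(y) = C1 + Integral(y/cos(y), y)


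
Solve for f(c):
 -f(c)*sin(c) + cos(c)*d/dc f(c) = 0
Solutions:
 f(c) = C1/cos(c)


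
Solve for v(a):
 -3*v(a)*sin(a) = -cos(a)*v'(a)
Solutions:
 v(a) = C1/cos(a)^3


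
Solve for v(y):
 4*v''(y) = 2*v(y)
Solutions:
 v(y) = C1*exp(-sqrt(2)*y/2) + C2*exp(sqrt(2)*y/2)


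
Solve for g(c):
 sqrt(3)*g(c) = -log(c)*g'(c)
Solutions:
 g(c) = C1*exp(-sqrt(3)*li(c))


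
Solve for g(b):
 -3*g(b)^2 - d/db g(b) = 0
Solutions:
 g(b) = 1/(C1 + 3*b)


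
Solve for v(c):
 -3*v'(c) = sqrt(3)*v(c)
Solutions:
 v(c) = C1*exp(-sqrt(3)*c/3)


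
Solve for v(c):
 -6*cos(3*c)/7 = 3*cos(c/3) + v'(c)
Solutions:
 v(c) = C1 - 9*sin(c/3) - 2*sin(3*c)/7


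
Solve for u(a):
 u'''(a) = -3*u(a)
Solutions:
 u(a) = C3*exp(-3^(1/3)*a) + (C1*sin(3^(5/6)*a/2) + C2*cos(3^(5/6)*a/2))*exp(3^(1/3)*a/2)


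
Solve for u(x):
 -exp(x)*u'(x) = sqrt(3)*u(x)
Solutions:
 u(x) = C1*exp(sqrt(3)*exp(-x))


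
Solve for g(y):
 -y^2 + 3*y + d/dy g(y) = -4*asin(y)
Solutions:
 g(y) = C1 + y^3/3 - 3*y^2/2 - 4*y*asin(y) - 4*sqrt(1 - y^2)


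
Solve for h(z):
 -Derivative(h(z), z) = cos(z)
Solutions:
 h(z) = C1 - sin(z)


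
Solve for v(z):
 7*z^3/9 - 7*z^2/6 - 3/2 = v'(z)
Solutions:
 v(z) = C1 + 7*z^4/36 - 7*z^3/18 - 3*z/2


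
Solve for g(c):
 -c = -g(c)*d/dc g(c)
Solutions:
 g(c) = -sqrt(C1 + c^2)
 g(c) = sqrt(C1 + c^2)


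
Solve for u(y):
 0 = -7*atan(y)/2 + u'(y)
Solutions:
 u(y) = C1 + 7*y*atan(y)/2 - 7*log(y^2 + 1)/4


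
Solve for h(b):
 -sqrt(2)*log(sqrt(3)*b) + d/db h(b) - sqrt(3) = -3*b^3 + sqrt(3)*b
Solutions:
 h(b) = C1 - 3*b^4/4 + sqrt(3)*b^2/2 + sqrt(2)*b*log(b) - sqrt(2)*b + sqrt(2)*b*log(3)/2 + sqrt(3)*b


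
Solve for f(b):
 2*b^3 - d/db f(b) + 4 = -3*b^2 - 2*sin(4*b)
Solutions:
 f(b) = C1 + b^4/2 + b^3 + 4*b - cos(4*b)/2


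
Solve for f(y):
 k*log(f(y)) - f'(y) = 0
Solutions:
 li(f(y)) = C1 + k*y


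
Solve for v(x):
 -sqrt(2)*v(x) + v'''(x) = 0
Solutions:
 v(x) = C3*exp(2^(1/6)*x) + (C1*sin(2^(1/6)*sqrt(3)*x/2) + C2*cos(2^(1/6)*sqrt(3)*x/2))*exp(-2^(1/6)*x/2)


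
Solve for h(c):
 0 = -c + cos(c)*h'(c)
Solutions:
 h(c) = C1 + Integral(c/cos(c), c)


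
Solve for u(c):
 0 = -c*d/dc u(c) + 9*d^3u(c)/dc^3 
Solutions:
 u(c) = C1 + Integral(C2*airyai(3^(1/3)*c/3) + C3*airybi(3^(1/3)*c/3), c)


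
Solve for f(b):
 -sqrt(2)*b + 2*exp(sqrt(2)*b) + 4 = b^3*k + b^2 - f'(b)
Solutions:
 f(b) = C1 + b^4*k/4 + b^3/3 + sqrt(2)*b^2/2 - 4*b - sqrt(2)*exp(sqrt(2)*b)


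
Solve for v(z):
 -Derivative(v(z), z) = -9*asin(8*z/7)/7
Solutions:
 v(z) = C1 + 9*z*asin(8*z/7)/7 + 9*sqrt(49 - 64*z^2)/56


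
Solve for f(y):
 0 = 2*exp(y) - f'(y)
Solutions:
 f(y) = C1 + 2*exp(y)


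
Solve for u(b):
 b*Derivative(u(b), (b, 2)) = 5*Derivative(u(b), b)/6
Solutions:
 u(b) = C1 + C2*b^(11/6)


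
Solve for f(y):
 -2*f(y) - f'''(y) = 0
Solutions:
 f(y) = C3*exp(-2^(1/3)*y) + (C1*sin(2^(1/3)*sqrt(3)*y/2) + C2*cos(2^(1/3)*sqrt(3)*y/2))*exp(2^(1/3)*y/2)


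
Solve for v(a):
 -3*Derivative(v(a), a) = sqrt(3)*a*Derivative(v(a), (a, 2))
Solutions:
 v(a) = C1 + C2*a^(1 - sqrt(3))


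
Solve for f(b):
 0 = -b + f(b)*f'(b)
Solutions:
 f(b) = -sqrt(C1 + b^2)
 f(b) = sqrt(C1 + b^2)


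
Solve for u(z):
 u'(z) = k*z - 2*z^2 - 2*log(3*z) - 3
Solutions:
 u(z) = C1 + k*z^2/2 - 2*z^3/3 - 2*z*log(z) - z*log(9) - z


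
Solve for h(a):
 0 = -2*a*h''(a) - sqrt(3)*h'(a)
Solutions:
 h(a) = C1 + C2*a^(1 - sqrt(3)/2)


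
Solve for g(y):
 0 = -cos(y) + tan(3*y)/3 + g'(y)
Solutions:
 g(y) = C1 + log(cos(3*y))/9 + sin(y)


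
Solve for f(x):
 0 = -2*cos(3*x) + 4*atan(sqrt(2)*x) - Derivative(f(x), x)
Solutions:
 f(x) = C1 + 4*x*atan(sqrt(2)*x) - sqrt(2)*log(2*x^2 + 1) - 2*sin(3*x)/3


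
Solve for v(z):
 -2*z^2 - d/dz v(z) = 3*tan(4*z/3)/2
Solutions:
 v(z) = C1 - 2*z^3/3 + 9*log(cos(4*z/3))/8


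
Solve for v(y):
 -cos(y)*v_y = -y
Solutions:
 v(y) = C1 + Integral(y/cos(y), y)


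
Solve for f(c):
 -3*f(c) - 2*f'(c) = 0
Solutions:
 f(c) = C1*exp(-3*c/2)


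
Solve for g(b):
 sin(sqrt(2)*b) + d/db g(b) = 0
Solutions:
 g(b) = C1 + sqrt(2)*cos(sqrt(2)*b)/2


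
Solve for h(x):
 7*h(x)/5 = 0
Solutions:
 h(x) = 0


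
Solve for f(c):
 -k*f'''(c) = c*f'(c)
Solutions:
 f(c) = C1 + Integral(C2*airyai(c*(-1/k)^(1/3)) + C3*airybi(c*(-1/k)^(1/3)), c)


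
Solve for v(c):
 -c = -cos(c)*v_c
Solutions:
 v(c) = C1 + Integral(c/cos(c), c)


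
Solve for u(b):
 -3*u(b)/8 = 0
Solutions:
 u(b) = 0


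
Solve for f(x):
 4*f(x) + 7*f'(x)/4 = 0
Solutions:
 f(x) = C1*exp(-16*x/7)


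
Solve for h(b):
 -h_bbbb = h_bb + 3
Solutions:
 h(b) = C1 + C2*b + C3*sin(b) + C4*cos(b) - 3*b^2/2


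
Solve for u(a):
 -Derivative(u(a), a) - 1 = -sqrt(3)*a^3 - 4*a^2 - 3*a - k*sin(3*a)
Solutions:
 u(a) = C1 + sqrt(3)*a^4/4 + 4*a^3/3 + 3*a^2/2 - a - k*cos(3*a)/3


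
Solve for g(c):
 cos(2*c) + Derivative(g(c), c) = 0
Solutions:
 g(c) = C1 - sin(2*c)/2


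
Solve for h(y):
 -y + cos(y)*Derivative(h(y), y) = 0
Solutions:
 h(y) = C1 + Integral(y/cos(y), y)


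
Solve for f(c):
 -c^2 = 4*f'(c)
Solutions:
 f(c) = C1 - c^3/12


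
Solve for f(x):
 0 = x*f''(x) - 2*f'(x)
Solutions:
 f(x) = C1 + C2*x^3


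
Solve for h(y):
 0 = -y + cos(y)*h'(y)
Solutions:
 h(y) = C1 + Integral(y/cos(y), y)


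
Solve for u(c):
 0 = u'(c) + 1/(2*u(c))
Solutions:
 u(c) = -sqrt(C1 - c)
 u(c) = sqrt(C1 - c)


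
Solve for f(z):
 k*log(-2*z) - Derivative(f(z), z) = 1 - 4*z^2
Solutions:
 f(z) = C1 + k*z*log(-z) + 4*z^3/3 + z*(-k + k*log(2) - 1)


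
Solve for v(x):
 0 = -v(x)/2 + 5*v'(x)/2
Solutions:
 v(x) = C1*exp(x/5)


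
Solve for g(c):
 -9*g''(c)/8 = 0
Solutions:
 g(c) = C1 + C2*c


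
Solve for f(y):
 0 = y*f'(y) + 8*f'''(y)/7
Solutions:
 f(y) = C1 + Integral(C2*airyai(-7^(1/3)*y/2) + C3*airybi(-7^(1/3)*y/2), y)


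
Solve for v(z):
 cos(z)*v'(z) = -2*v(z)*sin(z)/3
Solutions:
 v(z) = C1*cos(z)^(2/3)


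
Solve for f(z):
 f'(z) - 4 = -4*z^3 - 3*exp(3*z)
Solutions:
 f(z) = C1 - z^4 + 4*z - exp(3*z)


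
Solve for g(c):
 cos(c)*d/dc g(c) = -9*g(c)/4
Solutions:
 g(c) = C1*(sin(c) - 1)^(9/8)/(sin(c) + 1)^(9/8)


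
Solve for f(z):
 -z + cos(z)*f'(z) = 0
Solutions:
 f(z) = C1 + Integral(z/cos(z), z)


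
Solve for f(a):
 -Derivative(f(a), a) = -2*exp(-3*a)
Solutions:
 f(a) = C1 - 2*exp(-3*a)/3


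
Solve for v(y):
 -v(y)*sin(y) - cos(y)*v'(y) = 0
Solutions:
 v(y) = C1*cos(y)


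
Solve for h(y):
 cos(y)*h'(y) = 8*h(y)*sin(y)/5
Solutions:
 h(y) = C1/cos(y)^(8/5)


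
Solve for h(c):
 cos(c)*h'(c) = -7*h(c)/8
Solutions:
 h(c) = C1*(sin(c) - 1)^(7/16)/(sin(c) + 1)^(7/16)


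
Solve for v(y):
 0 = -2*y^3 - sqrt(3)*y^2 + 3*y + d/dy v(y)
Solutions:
 v(y) = C1 + y^4/2 + sqrt(3)*y^3/3 - 3*y^2/2


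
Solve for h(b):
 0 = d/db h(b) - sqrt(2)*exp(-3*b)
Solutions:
 h(b) = C1 - sqrt(2)*exp(-3*b)/3


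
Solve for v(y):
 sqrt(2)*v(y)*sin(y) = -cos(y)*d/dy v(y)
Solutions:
 v(y) = C1*cos(y)^(sqrt(2))


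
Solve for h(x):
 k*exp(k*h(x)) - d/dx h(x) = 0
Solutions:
 h(x) = Piecewise((log(-1/(C1*k + k^2*x))/k, Ne(k, 0)), (nan, True))
 h(x) = Piecewise((C1 + k*x, Eq(k, 0)), (nan, True))


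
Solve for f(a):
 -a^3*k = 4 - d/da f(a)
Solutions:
 f(a) = C1 + a^4*k/4 + 4*a


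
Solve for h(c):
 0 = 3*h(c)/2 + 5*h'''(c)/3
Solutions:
 h(c) = C3*exp(-30^(2/3)*c/10) + (C1*sin(3*10^(2/3)*3^(1/6)*c/20) + C2*cos(3*10^(2/3)*3^(1/6)*c/20))*exp(30^(2/3)*c/20)


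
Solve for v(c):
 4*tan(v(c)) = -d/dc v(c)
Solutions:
 v(c) = pi - asin(C1*exp(-4*c))
 v(c) = asin(C1*exp(-4*c))


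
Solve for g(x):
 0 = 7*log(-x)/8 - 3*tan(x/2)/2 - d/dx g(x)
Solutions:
 g(x) = C1 + 7*x*log(-x)/8 - 7*x/8 + 3*log(cos(x/2))


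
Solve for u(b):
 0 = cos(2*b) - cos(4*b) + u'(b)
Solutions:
 u(b) = C1 - sin(2*b)/2 + sin(4*b)/4


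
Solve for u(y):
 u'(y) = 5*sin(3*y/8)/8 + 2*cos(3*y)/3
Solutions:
 u(y) = C1 + 2*sin(3*y)/9 - 5*cos(3*y/8)/3


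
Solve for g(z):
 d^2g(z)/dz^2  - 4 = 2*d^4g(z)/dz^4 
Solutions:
 g(z) = C1 + C2*z + C3*exp(-sqrt(2)*z/2) + C4*exp(sqrt(2)*z/2) + 2*z^2


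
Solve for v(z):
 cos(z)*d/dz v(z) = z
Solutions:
 v(z) = C1 + Integral(z/cos(z), z)


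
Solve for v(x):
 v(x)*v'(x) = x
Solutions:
 v(x) = -sqrt(C1 + x^2)
 v(x) = sqrt(C1 + x^2)


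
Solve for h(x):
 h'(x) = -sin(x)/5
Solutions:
 h(x) = C1 + cos(x)/5


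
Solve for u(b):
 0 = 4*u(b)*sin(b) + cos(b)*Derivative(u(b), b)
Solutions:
 u(b) = C1*cos(b)^4


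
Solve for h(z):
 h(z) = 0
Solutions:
 h(z) = 0


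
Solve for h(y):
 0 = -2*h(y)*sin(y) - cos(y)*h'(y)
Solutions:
 h(y) = C1*cos(y)^2


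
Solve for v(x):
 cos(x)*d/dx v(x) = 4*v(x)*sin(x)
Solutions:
 v(x) = C1/cos(x)^4


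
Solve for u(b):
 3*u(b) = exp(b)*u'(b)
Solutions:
 u(b) = C1*exp(-3*exp(-b))


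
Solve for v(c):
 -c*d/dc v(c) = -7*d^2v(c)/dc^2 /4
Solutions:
 v(c) = C1 + C2*erfi(sqrt(14)*c/7)


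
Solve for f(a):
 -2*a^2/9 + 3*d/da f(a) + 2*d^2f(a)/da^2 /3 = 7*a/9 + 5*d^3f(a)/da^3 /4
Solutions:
 f(a) = C1 + C2*exp(2*a*(2 - sqrt(139))/15) + C3*exp(2*a*(2 + sqrt(139))/15) + 2*a^3/81 + 55*a^2/486 + 25*a/2187


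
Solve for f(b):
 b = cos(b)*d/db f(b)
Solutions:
 f(b) = C1 + Integral(b/cos(b), b)


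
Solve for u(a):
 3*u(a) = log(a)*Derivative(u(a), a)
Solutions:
 u(a) = C1*exp(3*li(a))


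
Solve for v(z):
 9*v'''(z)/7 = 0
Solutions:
 v(z) = C1 + C2*z + C3*z^2


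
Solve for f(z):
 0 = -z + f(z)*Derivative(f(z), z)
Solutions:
 f(z) = -sqrt(C1 + z^2)
 f(z) = sqrt(C1 + z^2)


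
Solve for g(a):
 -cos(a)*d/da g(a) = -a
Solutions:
 g(a) = C1 + Integral(a/cos(a), a)


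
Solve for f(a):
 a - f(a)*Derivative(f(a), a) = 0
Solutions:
 f(a) = -sqrt(C1 + a^2)
 f(a) = sqrt(C1 + a^2)


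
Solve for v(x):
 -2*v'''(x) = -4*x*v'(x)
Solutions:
 v(x) = C1 + Integral(C2*airyai(2^(1/3)*x) + C3*airybi(2^(1/3)*x), x)


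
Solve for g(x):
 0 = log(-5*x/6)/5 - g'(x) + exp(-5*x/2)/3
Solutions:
 g(x) = C1 + x*log(-x)/5 + x*(-log(6) - 1 + log(5))/5 - 2*exp(-5*x/2)/15


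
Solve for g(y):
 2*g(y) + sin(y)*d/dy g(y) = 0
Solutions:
 g(y) = C1*(cos(y) + 1)/(cos(y) - 1)


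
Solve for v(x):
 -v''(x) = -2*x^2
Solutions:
 v(x) = C1 + C2*x + x^4/6


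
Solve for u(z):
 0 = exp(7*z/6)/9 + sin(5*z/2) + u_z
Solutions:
 u(z) = C1 - 2*exp(7*z/6)/21 + 2*cos(5*z/2)/5


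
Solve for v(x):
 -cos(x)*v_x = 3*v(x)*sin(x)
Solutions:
 v(x) = C1*cos(x)^3


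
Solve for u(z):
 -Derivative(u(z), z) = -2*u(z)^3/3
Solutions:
 u(z) = -sqrt(6)*sqrt(-1/(C1 + 2*z))/2
 u(z) = sqrt(6)*sqrt(-1/(C1 + 2*z))/2


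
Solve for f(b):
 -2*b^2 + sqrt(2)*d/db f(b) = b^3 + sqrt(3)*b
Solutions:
 f(b) = C1 + sqrt(2)*b^4/8 + sqrt(2)*b^3/3 + sqrt(6)*b^2/4


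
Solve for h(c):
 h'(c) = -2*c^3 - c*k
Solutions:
 h(c) = C1 - c^4/2 - c^2*k/2


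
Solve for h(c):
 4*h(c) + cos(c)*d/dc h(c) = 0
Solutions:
 h(c) = C1*(sin(c)^2 - 2*sin(c) + 1)/(sin(c)^2 + 2*sin(c) + 1)


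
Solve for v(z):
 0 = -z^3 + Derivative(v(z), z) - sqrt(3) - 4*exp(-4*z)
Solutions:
 v(z) = C1 + z^4/4 + sqrt(3)*z - exp(-4*z)


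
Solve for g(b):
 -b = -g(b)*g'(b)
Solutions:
 g(b) = -sqrt(C1 + b^2)
 g(b) = sqrt(C1 + b^2)


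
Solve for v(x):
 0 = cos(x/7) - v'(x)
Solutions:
 v(x) = C1 + 7*sin(x/7)


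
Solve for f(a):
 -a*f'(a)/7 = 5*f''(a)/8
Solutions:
 f(a) = C1 + C2*erf(2*sqrt(35)*a/35)


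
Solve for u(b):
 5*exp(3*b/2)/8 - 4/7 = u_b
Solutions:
 u(b) = C1 - 4*b/7 + 5*exp(3*b/2)/12


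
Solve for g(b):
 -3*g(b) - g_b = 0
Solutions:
 g(b) = C1*exp(-3*b)


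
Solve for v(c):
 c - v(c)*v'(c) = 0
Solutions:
 v(c) = -sqrt(C1 + c^2)
 v(c) = sqrt(C1 + c^2)


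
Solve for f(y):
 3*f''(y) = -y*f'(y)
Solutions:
 f(y) = C1 + C2*erf(sqrt(6)*y/6)


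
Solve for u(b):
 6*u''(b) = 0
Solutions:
 u(b) = C1 + C2*b


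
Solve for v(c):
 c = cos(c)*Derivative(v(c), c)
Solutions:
 v(c) = C1 + Integral(c/cos(c), c)


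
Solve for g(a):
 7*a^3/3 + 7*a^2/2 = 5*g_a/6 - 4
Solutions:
 g(a) = C1 + 7*a^4/10 + 7*a^3/5 + 24*a/5


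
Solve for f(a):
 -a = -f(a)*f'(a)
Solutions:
 f(a) = -sqrt(C1 + a^2)
 f(a) = sqrt(C1 + a^2)


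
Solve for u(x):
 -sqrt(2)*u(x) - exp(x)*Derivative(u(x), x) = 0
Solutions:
 u(x) = C1*exp(sqrt(2)*exp(-x))


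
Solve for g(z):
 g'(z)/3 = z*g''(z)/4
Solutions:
 g(z) = C1 + C2*z^(7/3)


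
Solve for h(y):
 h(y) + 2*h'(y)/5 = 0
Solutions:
 h(y) = C1*exp(-5*y/2)


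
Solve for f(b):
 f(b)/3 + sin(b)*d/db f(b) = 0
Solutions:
 f(b) = C1*(cos(b) + 1)^(1/6)/(cos(b) - 1)^(1/6)


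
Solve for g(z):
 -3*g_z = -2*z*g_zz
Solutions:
 g(z) = C1 + C2*z^(5/2)


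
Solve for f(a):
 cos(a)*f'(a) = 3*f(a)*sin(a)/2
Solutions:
 f(a) = C1/cos(a)^(3/2)


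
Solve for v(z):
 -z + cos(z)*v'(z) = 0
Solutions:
 v(z) = C1 + Integral(z/cos(z), z)


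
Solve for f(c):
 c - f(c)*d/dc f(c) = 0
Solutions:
 f(c) = -sqrt(C1 + c^2)
 f(c) = sqrt(C1 + c^2)


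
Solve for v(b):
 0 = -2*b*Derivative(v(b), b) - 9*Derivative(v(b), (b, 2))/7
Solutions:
 v(b) = C1 + C2*erf(sqrt(7)*b/3)


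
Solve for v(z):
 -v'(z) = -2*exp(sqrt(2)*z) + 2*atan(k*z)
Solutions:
 v(z) = C1 - 2*Piecewise((z*atan(k*z) - log(k^2*z^2 + 1)/(2*k), Ne(k, 0)), (0, True)) + sqrt(2)*exp(sqrt(2)*z)


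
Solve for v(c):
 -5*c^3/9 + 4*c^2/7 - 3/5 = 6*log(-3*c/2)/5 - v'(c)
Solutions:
 v(c) = C1 + 5*c^4/36 - 4*c^3/21 + 6*c*log(-c)/5 + 3*c*(-2*log(2) - 1 + 2*log(3))/5


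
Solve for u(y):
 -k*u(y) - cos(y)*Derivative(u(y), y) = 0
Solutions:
 u(y) = C1*exp(k*(log(sin(y) - 1) - log(sin(y) + 1))/2)


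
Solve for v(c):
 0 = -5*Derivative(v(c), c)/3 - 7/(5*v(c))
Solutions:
 v(c) = -sqrt(C1 - 42*c)/5
 v(c) = sqrt(C1 - 42*c)/5


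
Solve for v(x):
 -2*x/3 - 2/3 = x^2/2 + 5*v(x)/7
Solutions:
 v(x) = -7*x^2/10 - 14*x/15 - 14/15


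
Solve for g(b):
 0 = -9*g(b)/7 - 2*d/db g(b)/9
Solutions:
 g(b) = C1*exp(-81*b/14)


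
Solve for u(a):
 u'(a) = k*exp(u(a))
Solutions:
 u(a) = log(-1/(C1 + a*k))


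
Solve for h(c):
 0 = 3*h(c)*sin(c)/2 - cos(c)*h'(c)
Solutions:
 h(c) = C1/cos(c)^(3/2)


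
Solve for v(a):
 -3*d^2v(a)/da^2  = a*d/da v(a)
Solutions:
 v(a) = C1 + C2*erf(sqrt(6)*a/6)


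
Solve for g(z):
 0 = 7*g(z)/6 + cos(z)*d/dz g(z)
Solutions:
 g(z) = C1*(sin(z) - 1)^(7/12)/(sin(z) + 1)^(7/12)


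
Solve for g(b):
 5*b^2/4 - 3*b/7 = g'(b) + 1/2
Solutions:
 g(b) = C1 + 5*b^3/12 - 3*b^2/14 - b/2


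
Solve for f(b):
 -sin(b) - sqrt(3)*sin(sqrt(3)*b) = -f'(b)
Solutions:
 f(b) = C1 - cos(b) - cos(sqrt(3)*b)


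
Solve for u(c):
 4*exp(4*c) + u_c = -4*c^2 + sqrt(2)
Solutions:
 u(c) = C1 - 4*c^3/3 + sqrt(2)*c - exp(4*c)


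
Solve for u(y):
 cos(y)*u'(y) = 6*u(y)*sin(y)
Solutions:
 u(y) = C1/cos(y)^6


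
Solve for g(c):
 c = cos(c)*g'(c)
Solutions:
 g(c) = C1 + Integral(c/cos(c), c)


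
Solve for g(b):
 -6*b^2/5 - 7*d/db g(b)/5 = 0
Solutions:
 g(b) = C1 - 2*b^3/7


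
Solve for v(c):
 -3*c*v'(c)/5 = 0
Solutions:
 v(c) = C1


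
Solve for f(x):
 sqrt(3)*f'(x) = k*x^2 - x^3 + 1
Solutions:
 f(x) = C1 + sqrt(3)*k*x^3/9 - sqrt(3)*x^4/12 + sqrt(3)*x/3


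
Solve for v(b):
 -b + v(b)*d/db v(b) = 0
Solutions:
 v(b) = -sqrt(C1 + b^2)
 v(b) = sqrt(C1 + b^2)


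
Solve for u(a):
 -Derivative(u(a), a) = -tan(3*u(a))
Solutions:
 u(a) = -asin(C1*exp(3*a))/3 + pi/3
 u(a) = asin(C1*exp(3*a))/3


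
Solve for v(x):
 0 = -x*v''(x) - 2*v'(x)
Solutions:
 v(x) = C1 + C2/x


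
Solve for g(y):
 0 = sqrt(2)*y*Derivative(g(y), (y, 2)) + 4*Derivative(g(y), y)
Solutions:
 g(y) = C1 + C2*y^(1 - 2*sqrt(2))


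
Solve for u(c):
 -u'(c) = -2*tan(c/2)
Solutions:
 u(c) = C1 - 4*log(cos(c/2))


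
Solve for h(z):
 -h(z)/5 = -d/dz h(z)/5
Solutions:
 h(z) = C1*exp(z)


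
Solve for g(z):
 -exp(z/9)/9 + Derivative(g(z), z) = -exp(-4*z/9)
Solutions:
 g(z) = C1 + exp(z/9) + 9*exp(-4*z/9)/4


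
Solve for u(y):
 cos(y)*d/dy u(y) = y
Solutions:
 u(y) = C1 + Integral(y/cos(y), y)


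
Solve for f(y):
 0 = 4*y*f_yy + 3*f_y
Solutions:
 f(y) = C1 + C2*y^(1/4)


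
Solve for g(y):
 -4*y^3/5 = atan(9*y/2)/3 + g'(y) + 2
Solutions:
 g(y) = C1 - y^4/5 - y*atan(9*y/2)/3 - 2*y + log(81*y^2 + 4)/27


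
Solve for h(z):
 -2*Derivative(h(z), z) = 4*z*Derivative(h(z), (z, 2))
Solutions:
 h(z) = C1 + C2*sqrt(z)


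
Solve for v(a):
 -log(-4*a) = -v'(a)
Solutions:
 v(a) = C1 + a*log(-a) + a*(-1 + 2*log(2))


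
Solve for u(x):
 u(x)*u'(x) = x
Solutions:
 u(x) = -sqrt(C1 + x^2)
 u(x) = sqrt(C1 + x^2)


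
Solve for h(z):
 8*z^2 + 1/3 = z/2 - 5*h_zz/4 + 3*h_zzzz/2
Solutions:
 h(z) = C1 + C2*z + C3*exp(-sqrt(30)*z/6) + C4*exp(sqrt(30)*z/6) - 8*z^4/15 + z^3/15 - 586*z^2/75


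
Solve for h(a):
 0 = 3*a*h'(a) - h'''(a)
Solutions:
 h(a) = C1 + Integral(C2*airyai(3^(1/3)*a) + C3*airybi(3^(1/3)*a), a)


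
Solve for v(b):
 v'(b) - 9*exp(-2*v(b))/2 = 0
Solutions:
 v(b) = log(-sqrt(C1 + 9*b))
 v(b) = log(C1 + 9*b)/2


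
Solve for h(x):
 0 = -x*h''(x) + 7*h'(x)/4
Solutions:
 h(x) = C1 + C2*x^(11/4)


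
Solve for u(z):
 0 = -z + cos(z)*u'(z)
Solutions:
 u(z) = C1 + Integral(z/cos(z), z)


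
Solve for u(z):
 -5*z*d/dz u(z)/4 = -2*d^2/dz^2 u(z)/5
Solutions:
 u(z) = C1 + C2*erfi(5*z/4)


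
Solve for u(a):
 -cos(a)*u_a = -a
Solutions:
 u(a) = C1 + Integral(a/cos(a), a)


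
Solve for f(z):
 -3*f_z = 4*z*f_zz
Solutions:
 f(z) = C1 + C2*z^(1/4)


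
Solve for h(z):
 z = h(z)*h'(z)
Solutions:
 h(z) = -sqrt(C1 + z^2)
 h(z) = sqrt(C1 + z^2)


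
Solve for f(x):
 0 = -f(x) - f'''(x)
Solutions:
 f(x) = C3*exp(-x) + (C1*sin(sqrt(3)*x/2) + C2*cos(sqrt(3)*x/2))*exp(x/2)


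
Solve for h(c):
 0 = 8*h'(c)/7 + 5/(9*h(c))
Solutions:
 h(c) = -sqrt(C1 - 35*c)/6
 h(c) = sqrt(C1 - 35*c)/6


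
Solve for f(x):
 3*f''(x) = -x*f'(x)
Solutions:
 f(x) = C1 + C2*erf(sqrt(6)*x/6)


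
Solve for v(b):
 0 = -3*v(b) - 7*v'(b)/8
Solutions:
 v(b) = C1*exp(-24*b/7)


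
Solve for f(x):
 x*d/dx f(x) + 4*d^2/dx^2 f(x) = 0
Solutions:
 f(x) = C1 + C2*erf(sqrt(2)*x/4)


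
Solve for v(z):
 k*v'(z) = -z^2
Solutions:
 v(z) = C1 - z^3/(3*k)


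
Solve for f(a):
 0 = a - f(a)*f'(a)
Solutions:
 f(a) = -sqrt(C1 + a^2)
 f(a) = sqrt(C1 + a^2)


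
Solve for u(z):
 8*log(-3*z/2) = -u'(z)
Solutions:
 u(z) = C1 - 8*z*log(-z) + 8*z*(-log(3) + log(2) + 1)


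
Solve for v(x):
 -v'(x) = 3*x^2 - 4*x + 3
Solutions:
 v(x) = C1 - x^3 + 2*x^2 - 3*x


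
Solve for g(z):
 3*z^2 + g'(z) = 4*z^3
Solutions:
 g(z) = C1 + z^4 - z^3


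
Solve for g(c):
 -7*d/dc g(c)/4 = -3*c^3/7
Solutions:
 g(c) = C1 + 3*c^4/49


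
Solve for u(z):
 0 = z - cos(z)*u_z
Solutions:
 u(z) = C1 + Integral(z/cos(z), z)


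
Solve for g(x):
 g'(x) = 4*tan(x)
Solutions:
 g(x) = C1 - 4*log(cos(x))


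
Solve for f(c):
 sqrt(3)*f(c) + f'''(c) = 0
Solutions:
 f(c) = C3*exp(-3^(1/6)*c) + (C1*sin(3^(2/3)*c/2) + C2*cos(3^(2/3)*c/2))*exp(3^(1/6)*c/2)


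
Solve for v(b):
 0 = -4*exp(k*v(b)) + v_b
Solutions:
 v(b) = Piecewise((log(-1/(C1*k + 4*b*k))/k, Ne(k, 0)), (nan, True))
 v(b) = Piecewise((C1 + 4*b, Eq(k, 0)), (nan, True))


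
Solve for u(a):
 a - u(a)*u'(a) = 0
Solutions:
 u(a) = -sqrt(C1 + a^2)
 u(a) = sqrt(C1 + a^2)


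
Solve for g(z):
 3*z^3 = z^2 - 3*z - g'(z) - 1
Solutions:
 g(z) = C1 - 3*z^4/4 + z^3/3 - 3*z^2/2 - z


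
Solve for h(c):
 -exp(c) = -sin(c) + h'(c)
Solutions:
 h(c) = C1 - exp(c) - cos(c)


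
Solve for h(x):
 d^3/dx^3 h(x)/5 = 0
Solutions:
 h(x) = C1 + C2*x + C3*x^2


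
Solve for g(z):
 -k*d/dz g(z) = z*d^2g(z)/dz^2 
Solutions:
 g(z) = C1 + z^(1 - re(k))*(C2*sin(log(z)*Abs(im(k))) + C3*cos(log(z)*im(k)))


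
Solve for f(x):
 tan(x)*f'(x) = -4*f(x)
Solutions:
 f(x) = C1/sin(x)^4


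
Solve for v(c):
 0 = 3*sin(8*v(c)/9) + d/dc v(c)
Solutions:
 3*c + 9*log(cos(8*v(c)/9) - 1)/16 - 9*log(cos(8*v(c)/9) + 1)/16 = C1


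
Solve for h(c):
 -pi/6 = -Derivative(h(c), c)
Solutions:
 h(c) = C1 + pi*c/6


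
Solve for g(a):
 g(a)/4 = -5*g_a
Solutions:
 g(a) = C1*exp(-a/20)


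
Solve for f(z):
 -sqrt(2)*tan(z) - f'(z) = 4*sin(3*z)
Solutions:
 f(z) = C1 + sqrt(2)*log(cos(z)) + 4*cos(3*z)/3


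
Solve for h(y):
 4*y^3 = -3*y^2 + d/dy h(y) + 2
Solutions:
 h(y) = C1 + y^4 + y^3 - 2*y


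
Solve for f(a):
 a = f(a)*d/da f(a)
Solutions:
 f(a) = -sqrt(C1 + a^2)
 f(a) = sqrt(C1 + a^2)


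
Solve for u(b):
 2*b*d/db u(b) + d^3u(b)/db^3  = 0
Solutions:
 u(b) = C1 + Integral(C2*airyai(-2^(1/3)*b) + C3*airybi(-2^(1/3)*b), b)


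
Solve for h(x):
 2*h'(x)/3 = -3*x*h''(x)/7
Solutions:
 h(x) = C1 + C2/x^(5/9)


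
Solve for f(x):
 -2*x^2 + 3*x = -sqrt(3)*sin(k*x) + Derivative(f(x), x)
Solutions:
 f(x) = C1 - 2*x^3/3 + 3*x^2/2 - sqrt(3)*cos(k*x)/k


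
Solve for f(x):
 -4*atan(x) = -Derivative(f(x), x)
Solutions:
 f(x) = C1 + 4*x*atan(x) - 2*log(x^2 + 1)


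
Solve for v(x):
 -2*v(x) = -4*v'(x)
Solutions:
 v(x) = C1*exp(x/2)


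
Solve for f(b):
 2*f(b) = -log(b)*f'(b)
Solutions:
 f(b) = C1*exp(-2*li(b))


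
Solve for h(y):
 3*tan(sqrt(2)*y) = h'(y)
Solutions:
 h(y) = C1 - 3*sqrt(2)*log(cos(sqrt(2)*y))/2


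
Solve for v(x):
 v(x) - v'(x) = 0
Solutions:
 v(x) = C1*exp(x)


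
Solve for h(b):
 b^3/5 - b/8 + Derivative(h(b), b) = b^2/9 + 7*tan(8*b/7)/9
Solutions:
 h(b) = C1 - b^4/20 + b^3/27 + b^2/16 - 49*log(cos(8*b/7))/72


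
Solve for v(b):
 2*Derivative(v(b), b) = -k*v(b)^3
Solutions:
 v(b) = -sqrt(-1/(C1 - b*k))
 v(b) = sqrt(-1/(C1 - b*k))


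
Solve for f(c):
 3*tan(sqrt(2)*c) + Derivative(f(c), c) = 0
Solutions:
 f(c) = C1 + 3*sqrt(2)*log(cos(sqrt(2)*c))/2


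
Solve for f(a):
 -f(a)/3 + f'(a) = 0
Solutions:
 f(a) = C1*exp(a/3)


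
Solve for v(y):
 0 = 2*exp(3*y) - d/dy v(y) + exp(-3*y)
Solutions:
 v(y) = C1 + 2*exp(3*y)/3 - exp(-3*y)/3


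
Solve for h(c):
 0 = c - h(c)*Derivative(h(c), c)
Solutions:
 h(c) = -sqrt(C1 + c^2)
 h(c) = sqrt(C1 + c^2)


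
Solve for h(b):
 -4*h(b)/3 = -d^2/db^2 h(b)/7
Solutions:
 h(b) = C1*exp(-2*sqrt(21)*b/3) + C2*exp(2*sqrt(21)*b/3)


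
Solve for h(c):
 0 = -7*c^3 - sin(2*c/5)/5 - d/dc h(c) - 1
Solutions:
 h(c) = C1 - 7*c^4/4 - c + cos(2*c/5)/2


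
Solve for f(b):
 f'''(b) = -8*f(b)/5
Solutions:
 f(b) = C3*exp(-2*5^(2/3)*b/5) + (C1*sin(sqrt(3)*5^(2/3)*b/5) + C2*cos(sqrt(3)*5^(2/3)*b/5))*exp(5^(2/3)*b/5)


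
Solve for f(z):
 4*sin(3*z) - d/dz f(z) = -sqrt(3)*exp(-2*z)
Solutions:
 f(z) = C1 - 4*cos(3*z)/3 - sqrt(3)*exp(-2*z)/2


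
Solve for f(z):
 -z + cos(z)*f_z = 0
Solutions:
 f(z) = C1 + Integral(z/cos(z), z)


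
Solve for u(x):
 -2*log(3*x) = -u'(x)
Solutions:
 u(x) = C1 + 2*x*log(x) - 2*x + x*log(9)


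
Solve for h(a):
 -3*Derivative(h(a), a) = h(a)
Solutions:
 h(a) = C1*exp(-a/3)


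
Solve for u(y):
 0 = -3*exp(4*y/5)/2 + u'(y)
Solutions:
 u(y) = C1 + 15*exp(4*y/5)/8


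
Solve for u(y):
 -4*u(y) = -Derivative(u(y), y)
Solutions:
 u(y) = C1*exp(4*y)


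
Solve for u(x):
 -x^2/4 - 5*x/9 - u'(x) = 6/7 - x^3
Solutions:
 u(x) = C1 + x^4/4 - x^3/12 - 5*x^2/18 - 6*x/7


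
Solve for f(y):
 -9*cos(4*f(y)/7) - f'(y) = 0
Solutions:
 9*y - 7*log(sin(4*f(y)/7) - 1)/8 + 7*log(sin(4*f(y)/7) + 1)/8 = C1


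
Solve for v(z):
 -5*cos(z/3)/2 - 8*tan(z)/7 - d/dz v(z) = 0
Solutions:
 v(z) = C1 + 8*log(cos(z))/7 - 15*sin(z/3)/2


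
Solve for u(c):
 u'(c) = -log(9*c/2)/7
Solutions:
 u(c) = C1 - c*log(c)/7 - 2*c*log(3)/7 + c*log(2)/7 + c/7


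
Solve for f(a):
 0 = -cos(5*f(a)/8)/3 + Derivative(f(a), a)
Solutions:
 -a/3 - 4*log(sin(5*f(a)/8) - 1)/5 + 4*log(sin(5*f(a)/8) + 1)/5 = C1


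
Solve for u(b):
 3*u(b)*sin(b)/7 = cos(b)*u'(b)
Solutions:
 u(b) = C1/cos(b)^(3/7)


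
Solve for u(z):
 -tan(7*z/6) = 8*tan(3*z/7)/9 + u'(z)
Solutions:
 u(z) = C1 + 56*log(cos(3*z/7))/27 + 6*log(cos(7*z/6))/7


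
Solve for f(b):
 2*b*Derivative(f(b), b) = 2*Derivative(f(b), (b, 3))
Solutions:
 f(b) = C1 + Integral(C2*airyai(b) + C3*airybi(b), b)


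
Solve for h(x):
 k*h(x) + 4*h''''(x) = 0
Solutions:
 h(x) = C1*exp(-sqrt(2)*x*(-k)^(1/4)/2) + C2*exp(sqrt(2)*x*(-k)^(1/4)/2) + C3*exp(-sqrt(2)*I*x*(-k)^(1/4)/2) + C4*exp(sqrt(2)*I*x*(-k)^(1/4)/2)


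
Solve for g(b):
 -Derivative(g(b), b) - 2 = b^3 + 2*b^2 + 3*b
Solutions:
 g(b) = C1 - b^4/4 - 2*b^3/3 - 3*b^2/2 - 2*b


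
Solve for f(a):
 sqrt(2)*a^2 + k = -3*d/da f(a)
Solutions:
 f(a) = C1 - sqrt(2)*a^3/9 - a*k/3


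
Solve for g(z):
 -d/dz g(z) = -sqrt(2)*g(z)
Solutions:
 g(z) = C1*exp(sqrt(2)*z)


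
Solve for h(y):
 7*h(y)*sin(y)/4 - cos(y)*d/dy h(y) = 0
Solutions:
 h(y) = C1/cos(y)^(7/4)


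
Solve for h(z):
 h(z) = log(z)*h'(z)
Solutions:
 h(z) = C1*exp(li(z))


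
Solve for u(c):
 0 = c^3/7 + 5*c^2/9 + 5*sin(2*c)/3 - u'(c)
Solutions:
 u(c) = C1 + c^4/28 + 5*c^3/27 - 5*cos(2*c)/6


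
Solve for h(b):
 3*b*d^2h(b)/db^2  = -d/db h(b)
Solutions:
 h(b) = C1 + C2*b^(2/3)


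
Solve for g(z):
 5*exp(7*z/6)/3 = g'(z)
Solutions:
 g(z) = C1 + 10*exp(7*z/6)/7


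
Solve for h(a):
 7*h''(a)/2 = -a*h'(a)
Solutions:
 h(a) = C1 + C2*erf(sqrt(7)*a/7)


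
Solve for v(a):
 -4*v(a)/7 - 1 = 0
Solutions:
 v(a) = -7/4


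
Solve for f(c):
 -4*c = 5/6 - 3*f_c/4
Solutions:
 f(c) = C1 + 8*c^2/3 + 10*c/9


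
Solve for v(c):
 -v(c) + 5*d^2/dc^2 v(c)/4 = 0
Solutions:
 v(c) = C1*exp(-2*sqrt(5)*c/5) + C2*exp(2*sqrt(5)*c/5)


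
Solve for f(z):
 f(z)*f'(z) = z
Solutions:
 f(z) = -sqrt(C1 + z^2)
 f(z) = sqrt(C1 + z^2)


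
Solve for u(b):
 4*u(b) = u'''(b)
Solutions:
 u(b) = C3*exp(2^(2/3)*b) + (C1*sin(2^(2/3)*sqrt(3)*b/2) + C2*cos(2^(2/3)*sqrt(3)*b/2))*exp(-2^(2/3)*b/2)


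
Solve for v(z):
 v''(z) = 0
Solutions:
 v(z) = C1 + C2*z


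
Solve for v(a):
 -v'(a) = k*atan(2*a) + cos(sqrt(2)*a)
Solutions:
 v(a) = C1 - k*(a*atan(2*a) - log(4*a^2 + 1)/4) - sqrt(2)*sin(sqrt(2)*a)/2


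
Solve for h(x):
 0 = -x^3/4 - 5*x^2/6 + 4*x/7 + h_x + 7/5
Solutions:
 h(x) = C1 + x^4/16 + 5*x^3/18 - 2*x^2/7 - 7*x/5


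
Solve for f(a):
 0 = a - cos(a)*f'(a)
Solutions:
 f(a) = C1 + Integral(a/cos(a), a)


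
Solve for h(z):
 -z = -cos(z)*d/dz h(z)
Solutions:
 h(z) = C1 + Integral(z/cos(z), z)


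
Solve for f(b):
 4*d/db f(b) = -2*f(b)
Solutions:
 f(b) = C1*exp(-b/2)


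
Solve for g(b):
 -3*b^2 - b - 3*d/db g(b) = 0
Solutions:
 g(b) = C1 - b^3/3 - b^2/6


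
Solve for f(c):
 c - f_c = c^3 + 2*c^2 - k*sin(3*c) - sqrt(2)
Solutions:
 f(c) = C1 - c^4/4 - 2*c^3/3 + c^2/2 + sqrt(2)*c - k*cos(3*c)/3


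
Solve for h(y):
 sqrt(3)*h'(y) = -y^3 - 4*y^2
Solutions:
 h(y) = C1 - sqrt(3)*y^4/12 - 4*sqrt(3)*y^3/9


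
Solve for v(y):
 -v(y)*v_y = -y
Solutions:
 v(y) = -sqrt(C1 + y^2)
 v(y) = sqrt(C1 + y^2)


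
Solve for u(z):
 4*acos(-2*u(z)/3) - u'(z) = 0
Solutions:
 Integral(1/acos(-2*_y/3), (_y, u(z))) = C1 + 4*z


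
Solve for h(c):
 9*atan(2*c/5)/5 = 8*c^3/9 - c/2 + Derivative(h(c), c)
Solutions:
 h(c) = C1 - 2*c^4/9 + c^2/4 + 9*c*atan(2*c/5)/5 - 9*log(4*c^2 + 25)/4


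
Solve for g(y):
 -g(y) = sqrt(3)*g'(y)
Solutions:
 g(y) = C1*exp(-sqrt(3)*y/3)


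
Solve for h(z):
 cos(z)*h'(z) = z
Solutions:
 h(z) = C1 + Integral(z/cos(z), z)


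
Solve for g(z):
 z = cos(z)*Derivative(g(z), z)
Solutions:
 g(z) = C1 + Integral(z/cos(z), z)


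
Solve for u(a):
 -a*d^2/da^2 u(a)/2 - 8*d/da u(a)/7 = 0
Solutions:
 u(a) = C1 + C2/a^(9/7)


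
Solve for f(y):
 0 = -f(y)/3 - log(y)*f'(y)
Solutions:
 f(y) = C1*exp(-li(y)/3)


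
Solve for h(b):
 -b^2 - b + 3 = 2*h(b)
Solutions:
 h(b) = -b^2/2 - b/2 + 3/2


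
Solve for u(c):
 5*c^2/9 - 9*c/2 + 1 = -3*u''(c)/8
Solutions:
 u(c) = C1 + C2*c - 10*c^4/81 + 2*c^3 - 4*c^2/3


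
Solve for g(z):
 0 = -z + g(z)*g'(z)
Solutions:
 g(z) = -sqrt(C1 + z^2)
 g(z) = sqrt(C1 + z^2)


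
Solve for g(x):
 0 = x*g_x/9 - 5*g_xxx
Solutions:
 g(x) = C1 + Integral(C2*airyai(75^(1/3)*x/15) + C3*airybi(75^(1/3)*x/15), x)


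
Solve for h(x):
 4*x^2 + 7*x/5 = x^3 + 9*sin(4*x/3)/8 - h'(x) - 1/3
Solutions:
 h(x) = C1 + x^4/4 - 4*x^3/3 - 7*x^2/10 - x/3 - 27*cos(4*x/3)/32


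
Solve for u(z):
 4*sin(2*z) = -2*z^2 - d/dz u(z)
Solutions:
 u(z) = C1 - 2*z^3/3 + 2*cos(2*z)


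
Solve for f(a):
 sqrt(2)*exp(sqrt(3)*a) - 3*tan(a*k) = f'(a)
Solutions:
 f(a) = C1 - 3*Piecewise((-log(cos(a*k))/k, Ne(k, 0)), (0, True)) + sqrt(6)*exp(sqrt(3)*a)/3


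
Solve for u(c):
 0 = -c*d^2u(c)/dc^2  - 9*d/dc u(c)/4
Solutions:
 u(c) = C1 + C2/c^(5/4)


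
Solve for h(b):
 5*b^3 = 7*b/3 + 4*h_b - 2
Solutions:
 h(b) = C1 + 5*b^4/16 - 7*b^2/24 + b/2


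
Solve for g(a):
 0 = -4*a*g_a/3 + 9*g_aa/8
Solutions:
 g(a) = C1 + C2*erfi(4*sqrt(3)*a/9)


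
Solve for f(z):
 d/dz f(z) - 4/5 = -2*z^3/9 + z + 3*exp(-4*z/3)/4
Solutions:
 f(z) = C1 - z^4/18 + z^2/2 + 4*z/5 - 9*exp(-4*z/3)/16


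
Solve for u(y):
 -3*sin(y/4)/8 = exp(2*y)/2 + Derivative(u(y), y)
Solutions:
 u(y) = C1 - exp(2*y)/4 + 3*cos(y/4)/2


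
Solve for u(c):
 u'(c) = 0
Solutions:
 u(c) = C1


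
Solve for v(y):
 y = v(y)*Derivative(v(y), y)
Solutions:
 v(y) = -sqrt(C1 + y^2)
 v(y) = sqrt(C1 + y^2)


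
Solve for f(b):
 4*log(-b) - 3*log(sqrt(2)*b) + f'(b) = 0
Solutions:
 f(b) = C1 - b*log(b) + b*(1 + 3*log(2)/2 - 4*I*pi)


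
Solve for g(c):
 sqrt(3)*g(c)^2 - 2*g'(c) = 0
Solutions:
 g(c) = -2/(C1 + sqrt(3)*c)


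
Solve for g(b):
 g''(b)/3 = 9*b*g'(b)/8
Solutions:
 g(b) = C1 + C2*erfi(3*sqrt(3)*b/4)


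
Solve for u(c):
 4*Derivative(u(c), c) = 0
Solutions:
 u(c) = C1


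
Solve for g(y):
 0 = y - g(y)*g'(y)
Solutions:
 g(y) = -sqrt(C1 + y^2)
 g(y) = sqrt(C1 + y^2)
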